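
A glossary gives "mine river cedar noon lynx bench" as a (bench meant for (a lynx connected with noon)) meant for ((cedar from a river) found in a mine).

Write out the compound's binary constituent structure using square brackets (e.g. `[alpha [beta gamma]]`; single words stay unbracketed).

Overall it is a kind of bench (specifically "noon lynx bench"); the modifier is "mine river cedar".
Within "mine river cedar", the head is "cedar" (specifically "river cedar") and the modifier is "mine".
Within "river cedar", the head is "cedar" and the modifier is "river".
Within "noon lynx bench", the head is "bench" and the modifier is "noon lynx".
Within "noon lynx", the head is "lynx" and the modifier is "noon".
Putting it together: [[mine [river cedar]] [[noon lynx] bench]].

[[mine [river cedar]] [[noon lynx] bench]]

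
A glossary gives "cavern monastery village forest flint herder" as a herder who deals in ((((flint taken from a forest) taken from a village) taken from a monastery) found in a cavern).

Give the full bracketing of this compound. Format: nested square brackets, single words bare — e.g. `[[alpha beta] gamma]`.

[[cavern [monastery [village [forest flint]]]] herder]

Overall it is a kind of herder; the modifier is "cavern monastery village forest flint".
Inside "cavern monastery village forest flint": head "flint" (specifically "monastery village forest flint"), modifier "cavern".
Inside "monastery village forest flint": head "flint" (specifically "village forest flint"), modifier "monastery".
Inside "village forest flint": head "flint" (specifically "forest flint"), modifier "village".
Inside "forest flint": head "flint", modifier "forest".
Putting it together: [[cavern [monastery [village [forest flint]]]] herder].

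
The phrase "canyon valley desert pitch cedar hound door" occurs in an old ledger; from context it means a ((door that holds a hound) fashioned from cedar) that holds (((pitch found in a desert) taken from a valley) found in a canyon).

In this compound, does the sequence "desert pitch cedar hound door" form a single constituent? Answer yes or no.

The top-level split is [canyon valley desert pitch] [cedar hound door]; the full structure is [[canyon [valley [desert pitch]]] [cedar [hound door]]].
"desert pitch cedar hound door" straddles a constituent boundary, so it is not a single unit.

no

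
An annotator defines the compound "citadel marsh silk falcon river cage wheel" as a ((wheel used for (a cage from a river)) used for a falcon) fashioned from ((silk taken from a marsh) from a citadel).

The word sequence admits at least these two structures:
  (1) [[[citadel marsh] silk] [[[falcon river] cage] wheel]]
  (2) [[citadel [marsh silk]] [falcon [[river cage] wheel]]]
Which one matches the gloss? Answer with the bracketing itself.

The paraphrase's head is the "wheel" part ("falcon river cage wheel"); its modifier is "citadel marsh silk".
That top-level split, carried through the inner groups, gives [[citadel [marsh silk]] [falcon [[river cage] wheel]]].

[[citadel [marsh silk]] [falcon [[river cage] wheel]]]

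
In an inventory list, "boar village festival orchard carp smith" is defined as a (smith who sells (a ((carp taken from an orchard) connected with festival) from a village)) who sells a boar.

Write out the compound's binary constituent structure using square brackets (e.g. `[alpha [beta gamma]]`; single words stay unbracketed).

At the top level: head "smith" (specifically "village festival orchard carp smith"); modifier "boar".
Within "village festival orchard carp smith", the head is "smith" and the modifier is "village festival orchard carp".
Within "village festival orchard carp", the head is "carp" (specifically "festival orchard carp") and the modifier is "village".
Within "festival orchard carp", the head is "carp" (specifically "orchard carp") and the modifier is "festival".
Within "orchard carp", the head is "carp" and the modifier is "orchard".
Assembled: [boar [[village [festival [orchard carp]]] smith]].

[boar [[village [festival [orchard carp]]] smith]]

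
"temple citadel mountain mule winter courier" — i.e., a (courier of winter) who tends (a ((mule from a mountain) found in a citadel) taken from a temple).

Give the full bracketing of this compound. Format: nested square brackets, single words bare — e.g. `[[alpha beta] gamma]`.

[[temple [citadel [mountain mule]]] [winter courier]]

Whole compound: head "courier" (specifically "winter courier"), modifier "temple citadel mountain mule".
Within "temple citadel mountain mule", the head is "mule" (specifically "citadel mountain mule") and the modifier is "temple".
Within "citadel mountain mule", the head is "mule" (specifically "mountain mule") and the modifier is "citadel".
Within "mountain mule", the head is "mule" and the modifier is "mountain".
Within "winter courier", the head is "courier" and the modifier is "winter".
Assembled: [[temple [citadel [mountain mule]]] [winter courier]].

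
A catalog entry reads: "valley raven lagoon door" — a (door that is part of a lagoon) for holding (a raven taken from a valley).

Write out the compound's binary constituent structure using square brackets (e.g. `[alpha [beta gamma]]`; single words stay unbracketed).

The outermost head in the paraphrase is "door" (specifically "lagoon door"), modified by "valley raven".
"valley raven" → head "raven", modifier "valley".
"lagoon door" → head "door", modifier "lagoon".
So the structure is [[valley raven] [lagoon door]].

[[valley raven] [lagoon door]]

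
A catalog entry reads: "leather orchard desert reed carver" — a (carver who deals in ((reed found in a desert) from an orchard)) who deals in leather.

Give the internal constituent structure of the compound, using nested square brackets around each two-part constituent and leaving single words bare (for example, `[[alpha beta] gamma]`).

Overall it is a kind of carver (specifically "orchard desert reed carver"); the modifier is "leather".
Inside "orchard desert reed carver": head "carver", modifier "orchard desert reed".
Inside "orchard desert reed": head "reed" (specifically "desert reed"), modifier "orchard".
Inside "desert reed": head "reed", modifier "desert".
Putting it together: [leather [[orchard [desert reed]] carver]].

[leather [[orchard [desert reed]] carver]]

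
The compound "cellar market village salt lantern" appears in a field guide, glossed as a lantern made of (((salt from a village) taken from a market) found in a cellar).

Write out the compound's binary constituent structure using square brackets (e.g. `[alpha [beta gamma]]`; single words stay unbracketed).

Overall it is a kind of lantern; the modifier is "cellar market village salt".
Within "cellar market village salt", the head is "salt" (specifically "market village salt") and the modifier is "cellar".
Within "market village salt", the head is "salt" (specifically "village salt") and the modifier is "market".
Within "village salt", the head is "salt" and the modifier is "village".
Assembled: [[cellar [market [village salt]]] lantern].

[[cellar [market [village salt]]] lantern]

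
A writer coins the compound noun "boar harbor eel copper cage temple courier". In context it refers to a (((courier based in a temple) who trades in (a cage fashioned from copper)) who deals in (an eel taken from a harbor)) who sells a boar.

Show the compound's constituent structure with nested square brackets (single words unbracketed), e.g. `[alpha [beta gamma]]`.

[boar [[harbor eel] [[copper cage] [temple courier]]]]

Whole compound: head "courier" (specifically "harbor eel copper cage temple courier"), modifier "boar".
"harbor eel copper cage temple courier" → head "courier" (specifically "copper cage temple courier"), modifier "harbor eel".
"harbor eel" → head "eel", modifier "harbor".
"copper cage temple courier" → head "courier" (specifically "temple courier"), modifier "copper cage".
"copper cage" → head "cage", modifier "copper".
"temple courier" → head "courier", modifier "temple".
So the structure is [boar [[harbor eel] [[copper cage] [temple courier]]]].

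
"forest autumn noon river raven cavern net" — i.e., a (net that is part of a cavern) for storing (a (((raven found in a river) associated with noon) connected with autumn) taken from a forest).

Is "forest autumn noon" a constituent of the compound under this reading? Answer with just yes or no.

The top-level split is [forest autumn noon river raven] [cavern net]; the full structure is [[forest [autumn [noon [river raven]]]] [cavern net]].
"forest autumn noon" straddles a constituent boundary, so it is not a single unit.

no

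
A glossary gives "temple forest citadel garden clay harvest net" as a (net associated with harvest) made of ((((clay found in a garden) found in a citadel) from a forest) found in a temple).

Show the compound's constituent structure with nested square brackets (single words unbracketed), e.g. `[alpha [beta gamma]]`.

At the top level: head "net" (specifically "harvest net"); modifier "temple forest citadel garden clay".
"temple forest citadel garden clay" → head "clay" (specifically "forest citadel garden clay"), modifier "temple".
"forest citadel garden clay" → head "clay" (specifically "citadel garden clay"), modifier "forest".
"citadel garden clay" → head "clay" (specifically "garden clay"), modifier "citadel".
"garden clay" → head "clay", modifier "garden".
"harvest net" → head "net", modifier "harvest".
So the structure is [[temple [forest [citadel [garden clay]]]] [harvest net]].

[[temple [forest [citadel [garden clay]]]] [harvest net]]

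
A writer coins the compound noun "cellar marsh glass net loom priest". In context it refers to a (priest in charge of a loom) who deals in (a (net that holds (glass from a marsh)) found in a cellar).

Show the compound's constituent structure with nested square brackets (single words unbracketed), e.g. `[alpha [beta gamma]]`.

Overall it is a kind of priest (specifically "loom priest"); the modifier is "cellar marsh glass net".
"cellar marsh glass net" → head "net" (specifically "marsh glass net"), modifier "cellar".
"marsh glass net" → head "net", modifier "marsh glass".
"marsh glass" → head "glass", modifier "marsh".
"loom priest" → head "priest", modifier "loom".
So the structure is [[cellar [[marsh glass] net]] [loom priest]].

[[cellar [[marsh glass] net]] [loom priest]]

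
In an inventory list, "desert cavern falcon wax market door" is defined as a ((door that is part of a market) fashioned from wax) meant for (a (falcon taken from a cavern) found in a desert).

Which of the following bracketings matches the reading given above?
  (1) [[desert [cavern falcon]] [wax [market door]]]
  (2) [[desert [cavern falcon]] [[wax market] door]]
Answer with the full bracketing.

The paraphrase's head is the "door" part ("wax market door"); its modifier is "desert cavern falcon".
That top-level split, carried through the inner groups, gives [[desert [cavern falcon]] [wax [market door]]].

[[desert [cavern falcon]] [wax [market door]]]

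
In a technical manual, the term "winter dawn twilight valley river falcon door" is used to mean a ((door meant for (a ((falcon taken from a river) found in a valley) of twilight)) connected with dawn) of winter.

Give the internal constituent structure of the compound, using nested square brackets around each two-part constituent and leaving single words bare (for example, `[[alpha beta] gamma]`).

[winter [dawn [[twilight [valley [river falcon]]] door]]]

Overall it is a kind of door (specifically "dawn twilight valley river falcon door"); the modifier is "winter".
Inside "dawn twilight valley river falcon door": head "door" (specifically "twilight valley river falcon door"), modifier "dawn".
Inside "twilight valley river falcon door": head "door", modifier "twilight valley river falcon".
Inside "twilight valley river falcon": head "falcon" (specifically "valley river falcon"), modifier "twilight".
Inside "valley river falcon": head "falcon" (specifically "river falcon"), modifier "valley".
Inside "river falcon": head "falcon", modifier "river".
Assembled: [winter [dawn [[twilight [valley [river falcon]]] door]]].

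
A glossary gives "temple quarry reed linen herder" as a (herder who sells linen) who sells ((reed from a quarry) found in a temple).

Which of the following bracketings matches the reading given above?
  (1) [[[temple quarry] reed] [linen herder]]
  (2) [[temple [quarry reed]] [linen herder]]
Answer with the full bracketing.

The paraphrase's head is the "herder" part ("linen herder"); its modifier is "temple quarry reed".
That top-level split, carried through the inner groups, gives [[temple [quarry reed]] [linen herder]].

[[temple [quarry reed]] [linen herder]]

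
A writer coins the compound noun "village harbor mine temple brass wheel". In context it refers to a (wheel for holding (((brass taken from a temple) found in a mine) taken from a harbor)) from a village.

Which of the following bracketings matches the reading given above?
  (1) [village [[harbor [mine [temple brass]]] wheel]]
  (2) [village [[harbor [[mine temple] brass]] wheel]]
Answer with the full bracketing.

The paraphrase's head is the "wheel" part ("harbor mine temple brass wheel"); its modifier is "village".
That top-level split, carried through the inner groups, gives [village [[harbor [mine [temple brass]]] wheel]].

[village [[harbor [mine [temple brass]]] wheel]]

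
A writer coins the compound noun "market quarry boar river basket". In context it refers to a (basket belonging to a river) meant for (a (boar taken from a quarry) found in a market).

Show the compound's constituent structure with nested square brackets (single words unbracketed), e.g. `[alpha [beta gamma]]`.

The outermost head in the paraphrase is "basket" (specifically "river basket"), modified by "market quarry boar".
Within "market quarry boar", the head is "boar" (specifically "quarry boar") and the modifier is "market".
Within "quarry boar", the head is "boar" and the modifier is "quarry".
Within "river basket", the head is "basket" and the modifier is "river".
So the structure is [[market [quarry boar]] [river basket]].

[[market [quarry boar]] [river basket]]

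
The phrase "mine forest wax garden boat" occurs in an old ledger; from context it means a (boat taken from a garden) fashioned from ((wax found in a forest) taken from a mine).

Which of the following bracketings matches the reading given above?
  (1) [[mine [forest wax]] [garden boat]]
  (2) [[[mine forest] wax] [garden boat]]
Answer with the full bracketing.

The paraphrase's head is the "boat" part ("garden boat"); its modifier is "mine forest wax".
That top-level split, carried through the inner groups, gives [[mine [forest wax]] [garden boat]].

[[mine [forest wax]] [garden boat]]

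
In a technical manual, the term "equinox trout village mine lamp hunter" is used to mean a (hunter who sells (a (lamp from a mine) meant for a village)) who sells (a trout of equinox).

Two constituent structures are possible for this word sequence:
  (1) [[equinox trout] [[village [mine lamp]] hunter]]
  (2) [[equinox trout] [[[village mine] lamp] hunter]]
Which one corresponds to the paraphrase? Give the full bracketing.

The paraphrase's head is the "hunter" part ("village mine lamp hunter"); its modifier is "equinox trout".
That top-level split, carried through the inner groups, gives [[equinox trout] [[village [mine lamp]] hunter]].

[[equinox trout] [[village [mine lamp]] hunter]]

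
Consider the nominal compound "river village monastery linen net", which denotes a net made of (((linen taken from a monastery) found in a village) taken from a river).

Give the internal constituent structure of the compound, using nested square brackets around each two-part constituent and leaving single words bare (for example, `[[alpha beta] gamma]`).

[[river [village [monastery linen]]] net]

Overall it is a kind of net; the modifier is "river village monastery linen".
"river village monastery linen" → head "linen" (specifically "village monastery linen"), modifier "river".
"village monastery linen" → head "linen" (specifically "monastery linen"), modifier "village".
"monastery linen" → head "linen", modifier "monastery".
Putting it together: [[river [village [monastery linen]]] net].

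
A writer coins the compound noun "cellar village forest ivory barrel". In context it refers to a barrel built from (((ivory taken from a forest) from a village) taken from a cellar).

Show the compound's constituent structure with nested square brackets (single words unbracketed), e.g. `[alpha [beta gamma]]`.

Overall it is a kind of barrel; the modifier is "cellar village forest ivory".
Within "cellar village forest ivory", the head is "ivory" (specifically "village forest ivory") and the modifier is "cellar".
Within "village forest ivory", the head is "ivory" (specifically "forest ivory") and the modifier is "village".
Within "forest ivory", the head is "ivory" and the modifier is "forest".
Putting it together: [[cellar [village [forest ivory]]] barrel].

[[cellar [village [forest ivory]]] barrel]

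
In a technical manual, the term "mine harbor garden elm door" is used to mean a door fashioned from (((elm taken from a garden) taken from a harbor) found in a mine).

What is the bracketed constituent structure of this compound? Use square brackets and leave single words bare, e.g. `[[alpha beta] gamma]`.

At the top level: head "door"; modifier "mine harbor garden elm".
Inside "mine harbor garden elm": head "elm" (specifically "harbor garden elm"), modifier "mine".
Inside "harbor garden elm": head "elm" (specifically "garden elm"), modifier "harbor".
Inside "garden elm": head "elm", modifier "garden".
Assembled: [[mine [harbor [garden elm]]] door].

[[mine [harbor [garden elm]]] door]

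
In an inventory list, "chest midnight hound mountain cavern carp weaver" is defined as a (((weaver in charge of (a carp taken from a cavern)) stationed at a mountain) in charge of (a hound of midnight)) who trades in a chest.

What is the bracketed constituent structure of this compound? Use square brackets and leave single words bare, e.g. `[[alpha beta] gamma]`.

[chest [[midnight hound] [mountain [[cavern carp] weaver]]]]

Overall it is a kind of weaver (specifically "midnight hound mountain cavern carp weaver"); the modifier is "chest".
"midnight hound mountain cavern carp weaver" → head "weaver" (specifically "mountain cavern carp weaver"), modifier "midnight hound".
"midnight hound" → head "hound", modifier "midnight".
"mountain cavern carp weaver" → head "weaver" (specifically "cavern carp weaver"), modifier "mountain".
"cavern carp weaver" → head "weaver", modifier "cavern carp".
"cavern carp" → head "carp", modifier "cavern".
So the structure is [chest [[midnight hound] [mountain [[cavern carp] weaver]]]].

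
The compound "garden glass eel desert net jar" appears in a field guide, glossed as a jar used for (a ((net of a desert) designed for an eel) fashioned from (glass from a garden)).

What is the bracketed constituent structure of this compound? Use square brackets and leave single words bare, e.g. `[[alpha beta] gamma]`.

[[[garden glass] [eel [desert net]]] jar]

Overall it is a kind of jar; the modifier is "garden glass eel desert net".
"garden glass eel desert net" → head "net" (specifically "eel desert net"), modifier "garden glass".
"garden glass" → head "glass", modifier "garden".
"eel desert net" → head "net" (specifically "desert net"), modifier "eel".
"desert net" → head "net", modifier "desert".
Assembled: [[[garden glass] [eel [desert net]]] jar].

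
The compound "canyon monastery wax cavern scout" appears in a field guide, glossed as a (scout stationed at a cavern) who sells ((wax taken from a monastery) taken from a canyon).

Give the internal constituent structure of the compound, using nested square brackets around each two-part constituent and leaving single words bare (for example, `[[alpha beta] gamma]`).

[[canyon [monastery wax]] [cavern scout]]

Whole compound: head "scout" (specifically "cavern scout"), modifier "canyon monastery wax".
"canyon monastery wax" → head "wax" (specifically "monastery wax"), modifier "canyon".
"monastery wax" → head "wax", modifier "monastery".
"cavern scout" → head "scout", modifier "cavern".
Putting it together: [[canyon [monastery wax]] [cavern scout]].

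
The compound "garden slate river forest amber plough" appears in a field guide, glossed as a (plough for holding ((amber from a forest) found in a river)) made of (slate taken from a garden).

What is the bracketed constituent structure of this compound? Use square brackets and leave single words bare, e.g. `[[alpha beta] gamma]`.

[[garden slate] [[river [forest amber]] plough]]

Overall it is a kind of plough (specifically "river forest amber plough"); the modifier is "garden slate".
Within "garden slate", the head is "slate" and the modifier is "garden".
Within "river forest amber plough", the head is "plough" and the modifier is "river forest amber".
Within "river forest amber", the head is "amber" (specifically "forest amber") and the modifier is "river".
Within "forest amber", the head is "amber" and the modifier is "forest".
Putting it together: [[garden slate] [[river [forest amber]] plough]].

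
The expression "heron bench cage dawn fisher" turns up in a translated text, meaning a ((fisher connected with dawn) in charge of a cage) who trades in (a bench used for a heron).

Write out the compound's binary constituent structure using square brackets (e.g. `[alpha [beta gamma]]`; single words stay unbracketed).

The outermost head in the paraphrase is "fisher" (specifically "cage dawn fisher"), modified by "heron bench".
Inside "heron bench": head "bench", modifier "heron".
Inside "cage dawn fisher": head "fisher" (specifically "dawn fisher"), modifier "cage".
Inside "dawn fisher": head "fisher", modifier "dawn".
Assembled: [[heron bench] [cage [dawn fisher]]].

[[heron bench] [cage [dawn fisher]]]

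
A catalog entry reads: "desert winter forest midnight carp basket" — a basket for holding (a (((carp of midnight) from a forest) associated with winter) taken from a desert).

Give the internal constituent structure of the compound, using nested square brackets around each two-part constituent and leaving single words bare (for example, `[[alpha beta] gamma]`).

[[desert [winter [forest [midnight carp]]]] basket]

At the top level: head "basket"; modifier "desert winter forest midnight carp".
"desert winter forest midnight carp" → head "carp" (specifically "winter forest midnight carp"), modifier "desert".
"winter forest midnight carp" → head "carp" (specifically "forest midnight carp"), modifier "winter".
"forest midnight carp" → head "carp" (specifically "midnight carp"), modifier "forest".
"midnight carp" → head "carp", modifier "midnight".
So the structure is [[desert [winter [forest [midnight carp]]]] basket].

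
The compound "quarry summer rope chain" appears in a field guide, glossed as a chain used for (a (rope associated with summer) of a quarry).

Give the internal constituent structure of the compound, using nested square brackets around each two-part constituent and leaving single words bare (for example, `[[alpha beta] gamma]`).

Whole compound: head "chain", modifier "quarry summer rope".
Within "quarry summer rope", the head is "rope" (specifically "summer rope") and the modifier is "quarry".
Within "summer rope", the head is "rope" and the modifier is "summer".
Putting it together: [[quarry [summer rope]] chain].

[[quarry [summer rope]] chain]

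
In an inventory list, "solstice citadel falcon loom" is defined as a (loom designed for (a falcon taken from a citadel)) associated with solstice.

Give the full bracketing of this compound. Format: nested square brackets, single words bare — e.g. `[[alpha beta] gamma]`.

[solstice [[citadel falcon] loom]]

At the top level: head "loom" (specifically "citadel falcon loom"); modifier "solstice".
"citadel falcon loom" → head "loom", modifier "citadel falcon".
"citadel falcon" → head "falcon", modifier "citadel".
So the structure is [solstice [[citadel falcon] loom]].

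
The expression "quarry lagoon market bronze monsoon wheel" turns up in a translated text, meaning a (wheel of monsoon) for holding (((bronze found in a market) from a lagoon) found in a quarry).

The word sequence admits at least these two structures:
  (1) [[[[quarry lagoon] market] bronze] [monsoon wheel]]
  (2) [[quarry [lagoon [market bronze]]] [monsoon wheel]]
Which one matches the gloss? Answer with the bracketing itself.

The paraphrase's head is the "wheel" part ("monsoon wheel"); its modifier is "quarry lagoon market bronze".
That top-level split, carried through the inner groups, gives [[quarry [lagoon [market bronze]]] [monsoon wheel]].

[[quarry [lagoon [market bronze]]] [monsoon wheel]]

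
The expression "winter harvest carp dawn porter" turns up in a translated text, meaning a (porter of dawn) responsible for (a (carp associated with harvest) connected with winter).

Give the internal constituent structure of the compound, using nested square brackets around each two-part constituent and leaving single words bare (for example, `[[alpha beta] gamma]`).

Overall it is a kind of porter (specifically "dawn porter"); the modifier is "winter harvest carp".
Within "winter harvest carp", the head is "carp" (specifically "harvest carp") and the modifier is "winter".
Within "harvest carp", the head is "carp" and the modifier is "harvest".
Within "dawn porter", the head is "porter" and the modifier is "dawn".
Assembled: [[winter [harvest carp]] [dawn porter]].

[[winter [harvest carp]] [dawn porter]]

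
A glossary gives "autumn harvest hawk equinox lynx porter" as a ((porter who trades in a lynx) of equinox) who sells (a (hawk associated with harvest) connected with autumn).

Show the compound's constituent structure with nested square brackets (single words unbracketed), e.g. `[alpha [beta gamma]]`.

Overall it is a kind of porter (specifically "equinox lynx porter"); the modifier is "autumn harvest hawk".
Inside "autumn harvest hawk": head "hawk" (specifically "harvest hawk"), modifier "autumn".
Inside "harvest hawk": head "hawk", modifier "harvest".
Inside "equinox lynx porter": head "porter" (specifically "lynx porter"), modifier "equinox".
Inside "lynx porter": head "porter", modifier "lynx".
Assembled: [[autumn [harvest hawk]] [equinox [lynx porter]]].

[[autumn [harvest hawk]] [equinox [lynx porter]]]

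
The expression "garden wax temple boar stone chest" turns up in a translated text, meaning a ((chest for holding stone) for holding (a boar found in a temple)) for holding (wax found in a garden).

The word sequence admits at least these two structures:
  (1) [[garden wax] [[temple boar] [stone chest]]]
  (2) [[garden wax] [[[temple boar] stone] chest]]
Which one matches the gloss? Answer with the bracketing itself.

[[garden wax] [[temple boar] [stone chest]]]

The paraphrase's head is the "chest" part ("temple boar stone chest"); its modifier is "garden wax".
That top-level split, carried through the inner groups, gives [[garden wax] [[temple boar] [stone chest]]].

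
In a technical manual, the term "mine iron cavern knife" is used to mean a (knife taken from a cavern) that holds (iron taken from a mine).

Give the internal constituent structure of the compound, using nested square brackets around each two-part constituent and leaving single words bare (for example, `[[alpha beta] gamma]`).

The outermost head in the paraphrase is "knife" (specifically "cavern knife"), modified by "mine iron".
Inside "mine iron": head "iron", modifier "mine".
Inside "cavern knife": head "knife", modifier "cavern".
So the structure is [[mine iron] [cavern knife]].

[[mine iron] [cavern knife]]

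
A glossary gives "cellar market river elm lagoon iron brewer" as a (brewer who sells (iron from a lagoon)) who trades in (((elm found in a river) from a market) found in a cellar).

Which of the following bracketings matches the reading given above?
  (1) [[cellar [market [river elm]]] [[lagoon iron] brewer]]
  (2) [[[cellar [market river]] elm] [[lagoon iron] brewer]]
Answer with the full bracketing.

[[cellar [market [river elm]]] [[lagoon iron] brewer]]

The paraphrase's head is the "brewer" part ("lagoon iron brewer"); its modifier is "cellar market river elm".
That top-level split, carried through the inner groups, gives [[cellar [market [river elm]]] [[lagoon iron] brewer]].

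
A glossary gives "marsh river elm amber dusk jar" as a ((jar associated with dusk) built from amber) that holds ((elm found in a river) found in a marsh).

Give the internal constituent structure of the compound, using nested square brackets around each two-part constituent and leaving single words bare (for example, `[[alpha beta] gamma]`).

[[marsh [river elm]] [amber [dusk jar]]]

Whole compound: head "jar" (specifically "amber dusk jar"), modifier "marsh river elm".
Inside "marsh river elm": head "elm" (specifically "river elm"), modifier "marsh".
Inside "river elm": head "elm", modifier "river".
Inside "amber dusk jar": head "jar" (specifically "dusk jar"), modifier "amber".
Inside "dusk jar": head "jar", modifier "dusk".
So the structure is [[marsh [river elm]] [amber [dusk jar]]].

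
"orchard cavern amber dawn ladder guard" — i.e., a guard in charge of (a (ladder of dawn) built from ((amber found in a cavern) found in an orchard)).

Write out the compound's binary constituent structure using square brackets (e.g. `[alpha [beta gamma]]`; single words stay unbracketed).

[[[orchard [cavern amber]] [dawn ladder]] guard]

Overall it is a kind of guard; the modifier is "orchard cavern amber dawn ladder".
Inside "orchard cavern amber dawn ladder": head "ladder" (specifically "dawn ladder"), modifier "orchard cavern amber".
Inside "orchard cavern amber": head "amber" (specifically "cavern amber"), modifier "orchard".
Inside "cavern amber": head "amber", modifier "cavern".
Inside "dawn ladder": head "ladder", modifier "dawn".
Putting it together: [[[orchard [cavern amber]] [dawn ladder]] guard].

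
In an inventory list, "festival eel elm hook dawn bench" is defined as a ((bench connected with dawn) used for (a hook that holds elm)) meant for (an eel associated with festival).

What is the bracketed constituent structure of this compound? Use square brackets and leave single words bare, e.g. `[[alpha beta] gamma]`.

[[festival eel] [[elm hook] [dawn bench]]]

Whole compound: head "bench" (specifically "elm hook dawn bench"), modifier "festival eel".
Within "festival eel", the head is "eel" and the modifier is "festival".
Within "elm hook dawn bench", the head is "bench" (specifically "dawn bench") and the modifier is "elm hook".
Within "elm hook", the head is "hook" and the modifier is "elm".
Within "dawn bench", the head is "bench" and the modifier is "dawn".
Putting it together: [[festival eel] [[elm hook] [dawn bench]]].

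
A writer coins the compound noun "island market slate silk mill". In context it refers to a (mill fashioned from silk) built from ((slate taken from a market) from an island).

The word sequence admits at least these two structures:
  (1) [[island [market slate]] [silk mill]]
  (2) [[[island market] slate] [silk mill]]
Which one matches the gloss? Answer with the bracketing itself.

The paraphrase's head is the "mill" part ("silk mill"); its modifier is "island market slate".
That top-level split, carried through the inner groups, gives [[island [market slate]] [silk mill]].

[[island [market slate]] [silk mill]]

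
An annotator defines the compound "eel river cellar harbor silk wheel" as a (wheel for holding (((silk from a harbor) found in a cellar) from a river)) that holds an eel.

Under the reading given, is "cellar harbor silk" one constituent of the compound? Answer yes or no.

yes

The paraphrase groups the words so that "cellar harbor silk" is one unit: it corresponds to a single parenthesized sub-phrase.
The full structure is [eel [[river [cellar [harbor silk]]] wheel]], in which [cellar harbor silk] is a constituent.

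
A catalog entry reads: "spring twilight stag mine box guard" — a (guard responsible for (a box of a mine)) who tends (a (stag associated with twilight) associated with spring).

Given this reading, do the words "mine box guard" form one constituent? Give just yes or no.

yes

The paraphrase groups the words so that "mine box guard" is one unit: it corresponds to a single parenthesized sub-phrase.
The full structure is [[spring [twilight stag]] [[mine box] guard]], in which [mine box guard] is a constituent.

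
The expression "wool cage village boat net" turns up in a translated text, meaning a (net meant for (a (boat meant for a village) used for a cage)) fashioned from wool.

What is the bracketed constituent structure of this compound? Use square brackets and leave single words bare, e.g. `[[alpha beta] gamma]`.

Whole compound: head "net" (specifically "cage village boat net"), modifier "wool".
Within "cage village boat net", the head is "net" and the modifier is "cage village boat".
Within "cage village boat", the head is "boat" (specifically "village boat") and the modifier is "cage".
Within "village boat", the head is "boat" and the modifier is "village".
So the structure is [wool [[cage [village boat]] net]].

[wool [[cage [village boat]] net]]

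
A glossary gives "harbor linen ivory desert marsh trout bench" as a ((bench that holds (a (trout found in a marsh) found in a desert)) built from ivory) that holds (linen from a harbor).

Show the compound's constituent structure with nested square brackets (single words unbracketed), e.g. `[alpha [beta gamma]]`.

At the top level: head "bench" (specifically "ivory desert marsh trout bench"); modifier "harbor linen".
Within "harbor linen", the head is "linen" and the modifier is "harbor".
Within "ivory desert marsh trout bench", the head is "bench" (specifically "desert marsh trout bench") and the modifier is "ivory".
Within "desert marsh trout bench", the head is "bench" and the modifier is "desert marsh trout".
Within "desert marsh trout", the head is "trout" (specifically "marsh trout") and the modifier is "desert".
Within "marsh trout", the head is "trout" and the modifier is "marsh".
Assembled: [[harbor linen] [ivory [[desert [marsh trout]] bench]]].

[[harbor linen] [ivory [[desert [marsh trout]] bench]]]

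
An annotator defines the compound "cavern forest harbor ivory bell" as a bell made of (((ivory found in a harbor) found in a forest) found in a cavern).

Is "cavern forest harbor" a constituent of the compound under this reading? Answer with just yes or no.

no

The top-level split is [cavern forest harbor ivory] [bell]; the full structure is [[cavern [forest [harbor ivory]]] bell].
"cavern forest harbor" straddles a constituent boundary, so it is not a single unit.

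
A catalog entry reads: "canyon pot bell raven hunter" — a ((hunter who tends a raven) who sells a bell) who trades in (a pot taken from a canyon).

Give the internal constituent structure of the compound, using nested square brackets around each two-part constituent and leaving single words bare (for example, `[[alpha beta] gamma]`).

The outermost head in the paraphrase is "hunter" (specifically "bell raven hunter"), modified by "canyon pot".
Inside "canyon pot": head "pot", modifier "canyon".
Inside "bell raven hunter": head "hunter" (specifically "raven hunter"), modifier "bell".
Inside "raven hunter": head "hunter", modifier "raven".
Putting it together: [[canyon pot] [bell [raven hunter]]].

[[canyon pot] [bell [raven hunter]]]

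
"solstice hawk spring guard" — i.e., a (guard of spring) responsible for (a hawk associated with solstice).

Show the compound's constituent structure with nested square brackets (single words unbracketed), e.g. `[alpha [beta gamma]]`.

[[solstice hawk] [spring guard]]

Whole compound: head "guard" (specifically "spring guard"), modifier "solstice hawk".
Within "solstice hawk", the head is "hawk" and the modifier is "solstice".
Within "spring guard", the head is "guard" and the modifier is "spring".
Putting it together: [[solstice hawk] [spring guard]].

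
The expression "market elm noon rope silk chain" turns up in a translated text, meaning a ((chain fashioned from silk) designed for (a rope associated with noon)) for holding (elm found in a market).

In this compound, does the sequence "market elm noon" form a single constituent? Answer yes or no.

The top-level split is [market elm] [noon rope silk chain]; the full structure is [[market elm] [[noon rope] [silk chain]]].
"market elm noon" straddles a constituent boundary, so it is not a single unit.

no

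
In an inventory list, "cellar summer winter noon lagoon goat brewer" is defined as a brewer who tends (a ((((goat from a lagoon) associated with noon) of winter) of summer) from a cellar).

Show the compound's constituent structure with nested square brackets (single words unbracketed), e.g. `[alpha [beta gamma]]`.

Overall it is a kind of brewer; the modifier is "cellar summer winter noon lagoon goat".
Inside "cellar summer winter noon lagoon goat": head "goat" (specifically "summer winter noon lagoon goat"), modifier "cellar".
Inside "summer winter noon lagoon goat": head "goat" (specifically "winter noon lagoon goat"), modifier "summer".
Inside "winter noon lagoon goat": head "goat" (specifically "noon lagoon goat"), modifier "winter".
Inside "noon lagoon goat": head "goat" (specifically "lagoon goat"), modifier "noon".
Inside "lagoon goat": head "goat", modifier "lagoon".
Assembled: [[cellar [summer [winter [noon [lagoon goat]]]]] brewer].

[[cellar [summer [winter [noon [lagoon goat]]]]] brewer]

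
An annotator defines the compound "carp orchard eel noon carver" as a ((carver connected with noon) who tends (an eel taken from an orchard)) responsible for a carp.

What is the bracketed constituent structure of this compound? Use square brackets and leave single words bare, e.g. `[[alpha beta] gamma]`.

[carp [[orchard eel] [noon carver]]]

Overall it is a kind of carver (specifically "orchard eel noon carver"); the modifier is "carp".
"orchard eel noon carver" → head "carver" (specifically "noon carver"), modifier "orchard eel".
"orchard eel" → head "eel", modifier "orchard".
"noon carver" → head "carver", modifier "noon".
Putting it together: [carp [[orchard eel] [noon carver]]].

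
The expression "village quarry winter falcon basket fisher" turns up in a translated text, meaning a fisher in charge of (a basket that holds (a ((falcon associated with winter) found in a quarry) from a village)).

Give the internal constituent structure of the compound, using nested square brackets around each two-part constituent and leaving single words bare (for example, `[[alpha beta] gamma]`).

[[[village [quarry [winter falcon]]] basket] fisher]

The outermost head in the paraphrase is "fisher", modified by "village quarry winter falcon basket".
Within "village quarry winter falcon basket", the head is "basket" and the modifier is "village quarry winter falcon".
Within "village quarry winter falcon", the head is "falcon" (specifically "quarry winter falcon") and the modifier is "village".
Within "quarry winter falcon", the head is "falcon" (specifically "winter falcon") and the modifier is "quarry".
Within "winter falcon", the head is "falcon" and the modifier is "winter".
Assembled: [[[village [quarry [winter falcon]]] basket] fisher].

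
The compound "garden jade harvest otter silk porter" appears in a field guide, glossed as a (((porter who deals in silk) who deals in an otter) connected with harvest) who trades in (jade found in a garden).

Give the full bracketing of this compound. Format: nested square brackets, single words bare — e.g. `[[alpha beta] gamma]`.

[[garden jade] [harvest [otter [silk porter]]]]

The outermost head in the paraphrase is "porter" (specifically "harvest otter silk porter"), modified by "garden jade".
"garden jade" → head "jade", modifier "garden".
"harvest otter silk porter" → head "porter" (specifically "otter silk porter"), modifier "harvest".
"otter silk porter" → head "porter" (specifically "silk porter"), modifier "otter".
"silk porter" → head "porter", modifier "silk".
Putting it together: [[garden jade] [harvest [otter [silk porter]]]].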